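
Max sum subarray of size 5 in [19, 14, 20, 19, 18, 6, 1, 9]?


[0:5]: 90
[1:6]: 77
[2:7]: 64
[3:8]: 53

Max: 90 at [0:5]


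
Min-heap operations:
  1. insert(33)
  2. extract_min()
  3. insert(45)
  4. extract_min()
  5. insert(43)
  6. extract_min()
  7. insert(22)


insert(33) -> [33]
extract_min()->33, []
insert(45) -> [45]
extract_min()->45, []
insert(43) -> [43]
extract_min()->43, []
insert(22) -> [22]

Final heap: [22]


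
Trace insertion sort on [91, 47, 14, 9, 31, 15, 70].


Initial: [91, 47, 14, 9, 31, 15, 70]
Insert 47: [47, 91, 14, 9, 31, 15, 70]
Insert 14: [14, 47, 91, 9, 31, 15, 70]
Insert 9: [9, 14, 47, 91, 31, 15, 70]
Insert 31: [9, 14, 31, 47, 91, 15, 70]
Insert 15: [9, 14, 15, 31, 47, 91, 70]
Insert 70: [9, 14, 15, 31, 47, 70, 91]

Sorted: [9, 14, 15, 31, 47, 70, 91]


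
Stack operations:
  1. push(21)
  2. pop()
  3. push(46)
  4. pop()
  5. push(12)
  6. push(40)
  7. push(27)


push(21) -> [21]
pop()->21, []
push(46) -> [46]
pop()->46, []
push(12) -> [12]
push(40) -> [12, 40]
push(27) -> [12, 40, 27]

Final stack: [12, 40, 27]


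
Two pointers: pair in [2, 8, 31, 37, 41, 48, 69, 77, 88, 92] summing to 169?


lo=0(2)+hi=9(92)=94
lo=1(8)+hi=9(92)=100
lo=2(31)+hi=9(92)=123
lo=3(37)+hi=9(92)=129
lo=4(41)+hi=9(92)=133
lo=5(48)+hi=9(92)=140
lo=6(69)+hi=9(92)=161
lo=7(77)+hi=9(92)=169

Yes: 77+92=169


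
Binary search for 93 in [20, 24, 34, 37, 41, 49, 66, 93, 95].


Step 1: lo=0, hi=8, mid=4, val=41
Step 2: lo=5, hi=8, mid=6, val=66
Step 3: lo=7, hi=8, mid=7, val=93

Found at index 7


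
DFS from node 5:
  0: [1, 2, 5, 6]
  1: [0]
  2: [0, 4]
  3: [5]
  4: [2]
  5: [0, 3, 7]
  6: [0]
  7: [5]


Visit 5, push [7, 3, 0]
Visit 0, push [6, 2, 1]
Visit 1, push []
Visit 2, push [4]
Visit 4, push []
Visit 6, push []
Visit 3, push []
Visit 7, push []

DFS order: [5, 0, 1, 2, 4, 6, 3, 7]


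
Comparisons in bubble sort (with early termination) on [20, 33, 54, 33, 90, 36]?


Algorithm: bubble sort (with early termination)
Input: [20, 33, 54, 33, 90, 36]
Sorted: [20, 33, 33, 36, 54, 90]

12


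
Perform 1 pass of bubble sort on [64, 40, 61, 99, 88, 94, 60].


Initial: [64, 40, 61, 99, 88, 94, 60]
Pass 1: [40, 61, 64, 88, 94, 60, 99] (5 swaps)

After 1 pass: [40, 61, 64, 88, 94, 60, 99]


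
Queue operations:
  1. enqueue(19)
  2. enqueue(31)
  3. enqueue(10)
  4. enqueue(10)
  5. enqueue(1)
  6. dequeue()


enqueue(19) -> [19]
enqueue(31) -> [19, 31]
enqueue(10) -> [19, 31, 10]
enqueue(10) -> [19, 31, 10, 10]
enqueue(1) -> [19, 31, 10, 10, 1]
dequeue()->19, [31, 10, 10, 1]

Final queue: [31, 10, 10, 1]


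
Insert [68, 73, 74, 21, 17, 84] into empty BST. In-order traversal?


Insert 68: root
Insert 73: R from 68
Insert 74: R from 68 -> R from 73
Insert 21: L from 68
Insert 17: L from 68 -> L from 21
Insert 84: R from 68 -> R from 73 -> R from 74

In-order: [17, 21, 68, 73, 74, 84]


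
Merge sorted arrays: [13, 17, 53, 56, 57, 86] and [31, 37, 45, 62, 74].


Take 13 from A
Take 17 from A
Take 31 from B
Take 37 from B
Take 45 from B
Take 53 from A
Take 56 from A
Take 57 from A
Take 62 from B
Take 74 from B

Merged: [13, 17, 31, 37, 45, 53, 56, 57, 62, 74, 86]


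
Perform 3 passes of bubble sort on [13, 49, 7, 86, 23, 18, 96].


Initial: [13, 49, 7, 86, 23, 18, 96]
Pass 1: [13, 7, 49, 23, 18, 86, 96] (3 swaps)
Pass 2: [7, 13, 23, 18, 49, 86, 96] (3 swaps)
Pass 3: [7, 13, 18, 23, 49, 86, 96] (1 swaps)

After 3 passes: [7, 13, 18, 23, 49, 86, 96]


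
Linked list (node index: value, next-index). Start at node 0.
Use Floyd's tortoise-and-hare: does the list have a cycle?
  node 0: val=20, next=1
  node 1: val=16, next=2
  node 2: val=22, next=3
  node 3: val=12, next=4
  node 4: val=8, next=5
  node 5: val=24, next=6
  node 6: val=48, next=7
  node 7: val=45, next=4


Floyd's tortoise (slow, +1) and hare (fast, +2):
  init: slow=0, fast=0
  step 1: slow=1, fast=2
  step 2: slow=2, fast=4
  step 3: slow=3, fast=6
  step 4: slow=4, fast=4
  slow == fast at node 4: cycle detected

Cycle: yes


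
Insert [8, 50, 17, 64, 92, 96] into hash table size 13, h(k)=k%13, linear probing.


Insert 8: h=8 -> slot 8
Insert 50: h=11 -> slot 11
Insert 17: h=4 -> slot 4
Insert 64: h=12 -> slot 12
Insert 92: h=1 -> slot 1
Insert 96: h=5 -> slot 5

Table: [None, 92, None, None, 17, 96, None, None, 8, None, None, 50, 64]


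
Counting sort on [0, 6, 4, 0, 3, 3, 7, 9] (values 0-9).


Input: [0, 6, 4, 0, 3, 3, 7, 9]
Counts: [2, 0, 0, 2, 1, 0, 1, 1, 0, 1]

Sorted: [0, 0, 3, 3, 4, 6, 7, 9]


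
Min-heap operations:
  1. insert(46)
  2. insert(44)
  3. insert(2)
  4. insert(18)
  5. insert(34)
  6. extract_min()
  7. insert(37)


insert(46) -> [46]
insert(44) -> [44, 46]
insert(2) -> [2, 46, 44]
insert(18) -> [2, 18, 44, 46]
insert(34) -> [2, 18, 44, 46, 34]
extract_min()->2, [18, 34, 44, 46]
insert(37) -> [18, 34, 44, 46, 37]

Final heap: [18, 34, 44, 46, 37]


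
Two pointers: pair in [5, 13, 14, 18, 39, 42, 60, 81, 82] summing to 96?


lo=0(5)+hi=8(82)=87
lo=1(13)+hi=8(82)=95
lo=2(14)+hi=8(82)=96

Yes: 14+82=96


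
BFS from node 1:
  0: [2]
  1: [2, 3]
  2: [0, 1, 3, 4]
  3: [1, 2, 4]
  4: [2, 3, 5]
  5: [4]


Visit 1, enqueue [2, 3]
Visit 2, enqueue [0, 4]
Visit 3, enqueue []
Visit 0, enqueue []
Visit 4, enqueue [5]
Visit 5, enqueue []

BFS order: [1, 2, 3, 0, 4, 5]


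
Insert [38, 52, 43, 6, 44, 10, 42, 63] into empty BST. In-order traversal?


Insert 38: root
Insert 52: R from 38
Insert 43: R from 38 -> L from 52
Insert 6: L from 38
Insert 44: R from 38 -> L from 52 -> R from 43
Insert 10: L from 38 -> R from 6
Insert 42: R from 38 -> L from 52 -> L from 43
Insert 63: R from 38 -> R from 52

In-order: [6, 10, 38, 42, 43, 44, 52, 63]


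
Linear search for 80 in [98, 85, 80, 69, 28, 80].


i=0: 98!=80
i=1: 85!=80
i=2: 80==80 found!

Found at 2, 3 comps


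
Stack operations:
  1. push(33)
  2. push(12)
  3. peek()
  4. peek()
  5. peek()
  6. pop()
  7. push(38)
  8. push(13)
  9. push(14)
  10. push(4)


push(33) -> [33]
push(12) -> [33, 12]
peek()->12
peek()->12
peek()->12
pop()->12, [33]
push(38) -> [33, 38]
push(13) -> [33, 38, 13]
push(14) -> [33, 38, 13, 14]
push(4) -> [33, 38, 13, 14, 4]

Final stack: [33, 38, 13, 14, 4]


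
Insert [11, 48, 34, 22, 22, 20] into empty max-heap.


Insert 11: [11]
Insert 48: [48, 11]
Insert 34: [48, 11, 34]
Insert 22: [48, 22, 34, 11]
Insert 22: [48, 22, 34, 11, 22]
Insert 20: [48, 22, 34, 11, 22, 20]

Final heap: [48, 22, 34, 11, 22, 20]


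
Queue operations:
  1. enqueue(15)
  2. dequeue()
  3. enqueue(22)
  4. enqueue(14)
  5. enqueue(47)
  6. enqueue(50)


enqueue(15) -> [15]
dequeue()->15, []
enqueue(22) -> [22]
enqueue(14) -> [22, 14]
enqueue(47) -> [22, 14, 47]
enqueue(50) -> [22, 14, 47, 50]

Final queue: [22, 14, 47, 50]


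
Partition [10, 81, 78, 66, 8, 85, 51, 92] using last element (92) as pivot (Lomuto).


Pivot: 92
  10 <= 92: advance i (no swap)
  81 <= 92: advance i (no swap)
  78 <= 92: advance i (no swap)
  66 <= 92: advance i (no swap)
  8 <= 92: advance i (no swap)
  85 <= 92: advance i (no swap)
  51 <= 92: advance i (no swap)
Place pivot at 7: [10, 81, 78, 66, 8, 85, 51, 92]

Partitioned: [10, 81, 78, 66, 8, 85, 51, 92]


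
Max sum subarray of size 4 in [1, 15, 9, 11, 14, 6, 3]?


[0:4]: 36
[1:5]: 49
[2:6]: 40
[3:7]: 34

Max: 49 at [1:5]


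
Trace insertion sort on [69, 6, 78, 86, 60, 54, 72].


Initial: [69, 6, 78, 86, 60, 54, 72]
Insert 6: [6, 69, 78, 86, 60, 54, 72]
Insert 78: [6, 69, 78, 86, 60, 54, 72]
Insert 86: [6, 69, 78, 86, 60, 54, 72]
Insert 60: [6, 60, 69, 78, 86, 54, 72]
Insert 54: [6, 54, 60, 69, 78, 86, 72]
Insert 72: [6, 54, 60, 69, 72, 78, 86]

Sorted: [6, 54, 60, 69, 72, 78, 86]


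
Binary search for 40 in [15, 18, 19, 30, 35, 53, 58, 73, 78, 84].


Step 1: lo=0, hi=9, mid=4, val=35
Step 2: lo=5, hi=9, mid=7, val=73
Step 3: lo=5, hi=6, mid=5, val=53

Not found


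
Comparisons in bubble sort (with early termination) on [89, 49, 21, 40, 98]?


Algorithm: bubble sort (with early termination)
Input: [89, 49, 21, 40, 98]
Sorted: [21, 40, 49, 89, 98]

9


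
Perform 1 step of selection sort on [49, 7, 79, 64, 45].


Initial: [49, 7, 79, 64, 45]
Step 1: min=7 at 1
  Swap: [7, 49, 79, 64, 45]

After 1 step: [7, 49, 79, 64, 45]


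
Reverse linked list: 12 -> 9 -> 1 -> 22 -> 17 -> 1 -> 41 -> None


Step 1: curr=12, set curr.next=prev(None) | reversed so far: 12
Step 2: curr=9, set curr.next=prev(12) | reversed so far: 9 -> 12
Step 3: curr=1, set curr.next=prev(9) | reversed so far: 1 -> 9 -> 12
Step 4: curr=22, set curr.next=prev(1) | reversed so far: 22 -> 1 -> 9 -> 12
Step 5: curr=17, set curr.next=prev(22) | reversed so far: 17 -> 22 -> 1 -> 9 -> 12
Step 6: curr=1, set curr.next=prev(17) | reversed so far: 1 -> 17 -> 22 -> 1 -> 9 -> 12
Step 7: curr=41, set curr.next=prev(1) | reversed so far: 41 -> 1 -> 17 -> 22 -> 1 -> 9 -> 12

41 -> 1 -> 17 -> 22 -> 1 -> 9 -> 12 -> None


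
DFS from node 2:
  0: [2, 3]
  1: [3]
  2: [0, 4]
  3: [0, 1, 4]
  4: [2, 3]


Visit 2, push [4, 0]
Visit 0, push [3]
Visit 3, push [4, 1]
Visit 1, push []
Visit 4, push []

DFS order: [2, 0, 3, 1, 4]


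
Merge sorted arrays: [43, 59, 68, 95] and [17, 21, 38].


Take 17 from B
Take 21 from B
Take 38 from B

Merged: [17, 21, 38, 43, 59, 68, 95]


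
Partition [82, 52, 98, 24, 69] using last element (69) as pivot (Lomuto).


Pivot: 69
  52 <= 69: swap -> [52, 82, 98, 24, 69]
  24 <= 69: swap -> [52, 24, 98, 82, 69]
Place pivot at 2: [52, 24, 69, 82, 98]

Partitioned: [52, 24, 69, 82, 98]


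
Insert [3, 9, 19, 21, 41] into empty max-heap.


Insert 3: [3]
Insert 9: [9, 3]
Insert 19: [19, 3, 9]
Insert 21: [21, 19, 9, 3]
Insert 41: [41, 21, 9, 3, 19]

Final heap: [41, 21, 9, 3, 19]


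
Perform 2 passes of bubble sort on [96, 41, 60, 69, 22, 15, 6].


Initial: [96, 41, 60, 69, 22, 15, 6]
Pass 1: [41, 60, 69, 22, 15, 6, 96] (6 swaps)
Pass 2: [41, 60, 22, 15, 6, 69, 96] (3 swaps)

After 2 passes: [41, 60, 22, 15, 6, 69, 96]


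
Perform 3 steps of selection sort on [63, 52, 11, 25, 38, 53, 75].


Initial: [63, 52, 11, 25, 38, 53, 75]
Step 1: min=11 at 2
  Swap: [11, 52, 63, 25, 38, 53, 75]
Step 2: min=25 at 3
  Swap: [11, 25, 63, 52, 38, 53, 75]
Step 3: min=38 at 4
  Swap: [11, 25, 38, 52, 63, 53, 75]

After 3 steps: [11, 25, 38, 52, 63, 53, 75]


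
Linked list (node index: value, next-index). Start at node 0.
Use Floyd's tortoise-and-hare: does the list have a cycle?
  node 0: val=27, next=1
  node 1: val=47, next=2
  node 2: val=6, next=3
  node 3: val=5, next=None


Floyd's tortoise (slow, +1) and hare (fast, +2):
  init: slow=0, fast=0
  step 1: slow=1, fast=2
  step 2: fast 2->3->None, no cycle

Cycle: no


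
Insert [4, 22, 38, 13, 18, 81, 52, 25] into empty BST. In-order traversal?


Insert 4: root
Insert 22: R from 4
Insert 38: R from 4 -> R from 22
Insert 13: R from 4 -> L from 22
Insert 18: R from 4 -> L from 22 -> R from 13
Insert 81: R from 4 -> R from 22 -> R from 38
Insert 52: R from 4 -> R from 22 -> R from 38 -> L from 81
Insert 25: R from 4 -> R from 22 -> L from 38

In-order: [4, 13, 18, 22, 25, 38, 52, 81]


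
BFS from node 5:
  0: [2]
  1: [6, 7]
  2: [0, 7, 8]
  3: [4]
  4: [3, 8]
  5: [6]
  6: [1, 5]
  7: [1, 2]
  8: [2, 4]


Visit 5, enqueue [6]
Visit 6, enqueue [1]
Visit 1, enqueue [7]
Visit 7, enqueue [2]
Visit 2, enqueue [0, 8]
Visit 0, enqueue []
Visit 8, enqueue [4]
Visit 4, enqueue [3]
Visit 3, enqueue []

BFS order: [5, 6, 1, 7, 2, 0, 8, 4, 3]


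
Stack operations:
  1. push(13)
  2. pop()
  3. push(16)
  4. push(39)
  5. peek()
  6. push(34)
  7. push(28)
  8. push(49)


push(13) -> [13]
pop()->13, []
push(16) -> [16]
push(39) -> [16, 39]
peek()->39
push(34) -> [16, 39, 34]
push(28) -> [16, 39, 34, 28]
push(49) -> [16, 39, 34, 28, 49]

Final stack: [16, 39, 34, 28, 49]


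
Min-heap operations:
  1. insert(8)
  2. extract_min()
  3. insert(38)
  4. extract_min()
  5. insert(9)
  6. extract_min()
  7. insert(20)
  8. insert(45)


insert(8) -> [8]
extract_min()->8, []
insert(38) -> [38]
extract_min()->38, []
insert(9) -> [9]
extract_min()->9, []
insert(20) -> [20]
insert(45) -> [20, 45]

Final heap: [20, 45]


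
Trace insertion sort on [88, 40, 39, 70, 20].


Initial: [88, 40, 39, 70, 20]
Insert 40: [40, 88, 39, 70, 20]
Insert 39: [39, 40, 88, 70, 20]
Insert 70: [39, 40, 70, 88, 20]
Insert 20: [20, 39, 40, 70, 88]

Sorted: [20, 39, 40, 70, 88]


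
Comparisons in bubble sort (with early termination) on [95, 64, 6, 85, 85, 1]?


Algorithm: bubble sort (with early termination)
Input: [95, 64, 6, 85, 85, 1]
Sorted: [1, 6, 64, 85, 85, 95]

15


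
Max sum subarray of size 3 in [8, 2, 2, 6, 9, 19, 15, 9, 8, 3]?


[0:3]: 12
[1:4]: 10
[2:5]: 17
[3:6]: 34
[4:7]: 43
[5:8]: 43
[6:9]: 32
[7:10]: 20

Max: 43 at [4:7]


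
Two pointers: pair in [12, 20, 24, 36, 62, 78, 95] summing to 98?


lo=0(12)+hi=6(95)=107
lo=0(12)+hi=5(78)=90
lo=1(20)+hi=5(78)=98

Yes: 20+78=98


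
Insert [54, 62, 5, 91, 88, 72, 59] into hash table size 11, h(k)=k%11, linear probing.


Insert 54: h=10 -> slot 10
Insert 62: h=7 -> slot 7
Insert 5: h=5 -> slot 5
Insert 91: h=3 -> slot 3
Insert 88: h=0 -> slot 0
Insert 72: h=6 -> slot 6
Insert 59: h=4 -> slot 4

Table: [88, None, None, 91, 59, 5, 72, 62, None, None, 54]


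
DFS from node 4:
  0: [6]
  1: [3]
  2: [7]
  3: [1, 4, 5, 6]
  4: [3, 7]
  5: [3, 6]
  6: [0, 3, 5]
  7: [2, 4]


Visit 4, push [7, 3]
Visit 3, push [6, 5, 1]
Visit 1, push []
Visit 5, push [6]
Visit 6, push [0]
Visit 0, push []
Visit 7, push [2]
Visit 2, push []

DFS order: [4, 3, 1, 5, 6, 0, 7, 2]


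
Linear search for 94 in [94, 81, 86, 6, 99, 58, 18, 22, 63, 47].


i=0: 94==94 found!

Found at 0, 1 comps


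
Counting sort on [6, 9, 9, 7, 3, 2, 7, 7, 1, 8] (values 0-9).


Input: [6, 9, 9, 7, 3, 2, 7, 7, 1, 8]
Counts: [0, 1, 1, 1, 0, 0, 1, 3, 1, 2]

Sorted: [1, 2, 3, 6, 7, 7, 7, 8, 9, 9]


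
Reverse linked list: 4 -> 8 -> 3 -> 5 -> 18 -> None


Step 1: curr=4, set curr.next=prev(None) | reversed so far: 4
Step 2: curr=8, set curr.next=prev(4) | reversed so far: 8 -> 4
Step 3: curr=3, set curr.next=prev(8) | reversed so far: 3 -> 8 -> 4
Step 4: curr=5, set curr.next=prev(3) | reversed so far: 5 -> 3 -> 8 -> 4
Step 5: curr=18, set curr.next=prev(5) | reversed so far: 18 -> 5 -> 3 -> 8 -> 4

18 -> 5 -> 3 -> 8 -> 4 -> None


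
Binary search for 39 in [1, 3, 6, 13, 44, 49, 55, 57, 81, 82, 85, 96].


Step 1: lo=0, hi=11, mid=5, val=49
Step 2: lo=0, hi=4, mid=2, val=6
Step 3: lo=3, hi=4, mid=3, val=13
Step 4: lo=4, hi=4, mid=4, val=44

Not found


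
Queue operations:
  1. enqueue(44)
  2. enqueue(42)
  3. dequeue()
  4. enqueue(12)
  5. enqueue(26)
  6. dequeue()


enqueue(44) -> [44]
enqueue(42) -> [44, 42]
dequeue()->44, [42]
enqueue(12) -> [42, 12]
enqueue(26) -> [42, 12, 26]
dequeue()->42, [12, 26]

Final queue: [12, 26]


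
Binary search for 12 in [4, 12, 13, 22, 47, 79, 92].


Step 1: lo=0, hi=6, mid=3, val=22
Step 2: lo=0, hi=2, mid=1, val=12

Found at index 1


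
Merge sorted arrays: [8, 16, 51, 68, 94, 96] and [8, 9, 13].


Take 8 from A
Take 8 from B
Take 9 from B
Take 13 from B

Merged: [8, 8, 9, 13, 16, 51, 68, 94, 96]


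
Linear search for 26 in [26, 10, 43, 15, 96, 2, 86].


i=0: 26==26 found!

Found at 0, 1 comps


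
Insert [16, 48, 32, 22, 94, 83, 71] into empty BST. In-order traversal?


Insert 16: root
Insert 48: R from 16
Insert 32: R from 16 -> L from 48
Insert 22: R from 16 -> L from 48 -> L from 32
Insert 94: R from 16 -> R from 48
Insert 83: R from 16 -> R from 48 -> L from 94
Insert 71: R from 16 -> R from 48 -> L from 94 -> L from 83

In-order: [16, 22, 32, 48, 71, 83, 94]


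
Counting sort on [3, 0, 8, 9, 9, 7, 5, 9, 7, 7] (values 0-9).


Input: [3, 0, 8, 9, 9, 7, 5, 9, 7, 7]
Counts: [1, 0, 0, 1, 0, 1, 0, 3, 1, 3]

Sorted: [0, 3, 5, 7, 7, 7, 8, 9, 9, 9]


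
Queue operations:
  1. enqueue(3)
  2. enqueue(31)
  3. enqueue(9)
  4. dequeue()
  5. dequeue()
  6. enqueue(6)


enqueue(3) -> [3]
enqueue(31) -> [3, 31]
enqueue(9) -> [3, 31, 9]
dequeue()->3, [31, 9]
dequeue()->31, [9]
enqueue(6) -> [9, 6]

Final queue: [9, 6]


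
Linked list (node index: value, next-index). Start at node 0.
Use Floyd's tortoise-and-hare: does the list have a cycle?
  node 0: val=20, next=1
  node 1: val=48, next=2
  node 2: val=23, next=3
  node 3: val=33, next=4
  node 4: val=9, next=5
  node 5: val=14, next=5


Floyd's tortoise (slow, +1) and hare (fast, +2):
  init: slow=0, fast=0
  step 1: slow=1, fast=2
  step 2: slow=2, fast=4
  step 3: slow=3, fast=5
  step 4: slow=4, fast=5
  step 5: slow=5, fast=5
  slow == fast at node 5: cycle detected

Cycle: yes


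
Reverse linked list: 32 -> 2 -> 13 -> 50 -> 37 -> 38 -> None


Step 1: curr=32, set curr.next=prev(None) | reversed so far: 32
Step 2: curr=2, set curr.next=prev(32) | reversed so far: 2 -> 32
Step 3: curr=13, set curr.next=prev(2) | reversed so far: 13 -> 2 -> 32
Step 4: curr=50, set curr.next=prev(13) | reversed so far: 50 -> 13 -> 2 -> 32
Step 5: curr=37, set curr.next=prev(50) | reversed so far: 37 -> 50 -> 13 -> 2 -> 32
Step 6: curr=38, set curr.next=prev(37) | reversed so far: 38 -> 37 -> 50 -> 13 -> 2 -> 32

38 -> 37 -> 50 -> 13 -> 2 -> 32 -> None


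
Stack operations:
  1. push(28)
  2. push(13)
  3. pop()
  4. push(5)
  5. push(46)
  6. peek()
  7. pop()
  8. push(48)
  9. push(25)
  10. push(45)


push(28) -> [28]
push(13) -> [28, 13]
pop()->13, [28]
push(5) -> [28, 5]
push(46) -> [28, 5, 46]
peek()->46
pop()->46, [28, 5]
push(48) -> [28, 5, 48]
push(25) -> [28, 5, 48, 25]
push(45) -> [28, 5, 48, 25, 45]

Final stack: [28, 5, 48, 25, 45]


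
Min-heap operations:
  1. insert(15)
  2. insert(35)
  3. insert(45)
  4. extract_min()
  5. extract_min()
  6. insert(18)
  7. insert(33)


insert(15) -> [15]
insert(35) -> [15, 35]
insert(45) -> [15, 35, 45]
extract_min()->15, [35, 45]
extract_min()->35, [45]
insert(18) -> [18, 45]
insert(33) -> [18, 45, 33]

Final heap: [18, 45, 33]


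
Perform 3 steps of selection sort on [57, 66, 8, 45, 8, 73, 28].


Initial: [57, 66, 8, 45, 8, 73, 28]
Step 1: min=8 at 2
  Swap: [8, 66, 57, 45, 8, 73, 28]
Step 2: min=8 at 4
  Swap: [8, 8, 57, 45, 66, 73, 28]
Step 3: min=28 at 6
  Swap: [8, 8, 28, 45, 66, 73, 57]

After 3 steps: [8, 8, 28, 45, 66, 73, 57]


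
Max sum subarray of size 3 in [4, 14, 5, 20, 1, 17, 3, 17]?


[0:3]: 23
[1:4]: 39
[2:5]: 26
[3:6]: 38
[4:7]: 21
[5:8]: 37

Max: 39 at [1:4]


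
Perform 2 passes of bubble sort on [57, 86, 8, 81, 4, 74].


Initial: [57, 86, 8, 81, 4, 74]
Pass 1: [57, 8, 81, 4, 74, 86] (4 swaps)
Pass 2: [8, 57, 4, 74, 81, 86] (3 swaps)

After 2 passes: [8, 57, 4, 74, 81, 86]


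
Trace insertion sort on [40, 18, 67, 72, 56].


Initial: [40, 18, 67, 72, 56]
Insert 18: [18, 40, 67, 72, 56]
Insert 67: [18, 40, 67, 72, 56]
Insert 72: [18, 40, 67, 72, 56]
Insert 56: [18, 40, 56, 67, 72]

Sorted: [18, 40, 56, 67, 72]


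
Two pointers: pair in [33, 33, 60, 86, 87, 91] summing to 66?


lo=0(33)+hi=5(91)=124
lo=0(33)+hi=4(87)=120
lo=0(33)+hi=3(86)=119
lo=0(33)+hi=2(60)=93
lo=0(33)+hi=1(33)=66

Yes: 33+33=66


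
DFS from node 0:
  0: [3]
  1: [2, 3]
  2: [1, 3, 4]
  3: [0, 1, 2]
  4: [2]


Visit 0, push [3]
Visit 3, push [2, 1]
Visit 1, push [2]
Visit 2, push [4]
Visit 4, push []

DFS order: [0, 3, 1, 2, 4]


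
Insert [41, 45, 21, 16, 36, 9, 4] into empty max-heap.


Insert 41: [41]
Insert 45: [45, 41]
Insert 21: [45, 41, 21]
Insert 16: [45, 41, 21, 16]
Insert 36: [45, 41, 21, 16, 36]
Insert 9: [45, 41, 21, 16, 36, 9]
Insert 4: [45, 41, 21, 16, 36, 9, 4]

Final heap: [45, 41, 21, 16, 36, 9, 4]


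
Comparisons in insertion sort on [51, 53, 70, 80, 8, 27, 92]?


Algorithm: insertion sort
Input: [51, 53, 70, 80, 8, 27, 92]
Sorted: [8, 27, 51, 53, 70, 80, 92]

13


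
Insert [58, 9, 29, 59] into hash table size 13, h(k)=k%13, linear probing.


Insert 58: h=6 -> slot 6
Insert 9: h=9 -> slot 9
Insert 29: h=3 -> slot 3
Insert 59: h=7 -> slot 7

Table: [None, None, None, 29, None, None, 58, 59, None, 9, None, None, None]


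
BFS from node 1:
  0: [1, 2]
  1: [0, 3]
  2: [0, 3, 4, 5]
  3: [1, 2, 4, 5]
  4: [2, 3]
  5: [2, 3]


Visit 1, enqueue [0, 3]
Visit 0, enqueue [2]
Visit 3, enqueue [4, 5]
Visit 2, enqueue []
Visit 4, enqueue []
Visit 5, enqueue []

BFS order: [1, 0, 3, 2, 4, 5]


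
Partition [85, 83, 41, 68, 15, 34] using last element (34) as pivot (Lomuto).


Pivot: 34
  15 <= 34: swap -> [15, 83, 41, 68, 85, 34]
Place pivot at 1: [15, 34, 41, 68, 85, 83]

Partitioned: [15, 34, 41, 68, 85, 83]


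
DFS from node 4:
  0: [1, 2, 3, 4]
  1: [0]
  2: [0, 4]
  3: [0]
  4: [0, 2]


Visit 4, push [2, 0]
Visit 0, push [3, 2, 1]
Visit 1, push []
Visit 2, push []
Visit 3, push []

DFS order: [4, 0, 1, 2, 3]


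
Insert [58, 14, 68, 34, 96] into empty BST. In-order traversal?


Insert 58: root
Insert 14: L from 58
Insert 68: R from 58
Insert 34: L from 58 -> R from 14
Insert 96: R from 58 -> R from 68

In-order: [14, 34, 58, 68, 96]


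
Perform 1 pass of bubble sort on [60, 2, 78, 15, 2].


Initial: [60, 2, 78, 15, 2]
Pass 1: [2, 60, 15, 2, 78] (3 swaps)

After 1 pass: [2, 60, 15, 2, 78]


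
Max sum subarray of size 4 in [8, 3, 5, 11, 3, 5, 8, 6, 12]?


[0:4]: 27
[1:5]: 22
[2:6]: 24
[3:7]: 27
[4:8]: 22
[5:9]: 31

Max: 31 at [5:9]


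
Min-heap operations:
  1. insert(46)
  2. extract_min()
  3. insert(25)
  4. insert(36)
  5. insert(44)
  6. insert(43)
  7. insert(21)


insert(46) -> [46]
extract_min()->46, []
insert(25) -> [25]
insert(36) -> [25, 36]
insert(44) -> [25, 36, 44]
insert(43) -> [25, 36, 44, 43]
insert(21) -> [21, 25, 44, 43, 36]

Final heap: [21, 25, 44, 43, 36]


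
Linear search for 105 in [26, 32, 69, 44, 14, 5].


i=0: 26!=105
i=1: 32!=105
i=2: 69!=105
i=3: 44!=105
i=4: 14!=105
i=5: 5!=105

Not found, 6 comps


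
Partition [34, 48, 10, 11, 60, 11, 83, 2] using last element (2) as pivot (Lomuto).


Pivot: 2
Place pivot at 0: [2, 48, 10, 11, 60, 11, 83, 34]

Partitioned: [2, 48, 10, 11, 60, 11, 83, 34]


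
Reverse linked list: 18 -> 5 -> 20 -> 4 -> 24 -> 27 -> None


Step 1: curr=18, set curr.next=prev(None) | reversed so far: 18
Step 2: curr=5, set curr.next=prev(18) | reversed so far: 5 -> 18
Step 3: curr=20, set curr.next=prev(5) | reversed so far: 20 -> 5 -> 18
Step 4: curr=4, set curr.next=prev(20) | reversed so far: 4 -> 20 -> 5 -> 18
Step 5: curr=24, set curr.next=prev(4) | reversed so far: 24 -> 4 -> 20 -> 5 -> 18
Step 6: curr=27, set curr.next=prev(24) | reversed so far: 27 -> 24 -> 4 -> 20 -> 5 -> 18

27 -> 24 -> 4 -> 20 -> 5 -> 18 -> None


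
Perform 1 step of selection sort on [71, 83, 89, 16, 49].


Initial: [71, 83, 89, 16, 49]
Step 1: min=16 at 3
  Swap: [16, 83, 89, 71, 49]

After 1 step: [16, 83, 89, 71, 49]


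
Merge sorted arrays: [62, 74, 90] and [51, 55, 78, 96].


Take 51 from B
Take 55 from B
Take 62 from A
Take 74 from A
Take 78 from B
Take 90 from A

Merged: [51, 55, 62, 74, 78, 90, 96]


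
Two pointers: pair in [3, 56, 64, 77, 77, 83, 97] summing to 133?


lo=0(3)+hi=6(97)=100
lo=1(56)+hi=6(97)=153
lo=1(56)+hi=5(83)=139
lo=1(56)+hi=4(77)=133

Yes: 56+77=133


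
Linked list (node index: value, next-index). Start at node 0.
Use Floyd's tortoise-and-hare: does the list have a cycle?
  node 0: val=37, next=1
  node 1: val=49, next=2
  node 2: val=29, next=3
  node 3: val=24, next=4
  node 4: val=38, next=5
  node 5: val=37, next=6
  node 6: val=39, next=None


Floyd's tortoise (slow, +1) and hare (fast, +2):
  init: slow=0, fast=0
  step 1: slow=1, fast=2
  step 2: slow=2, fast=4
  step 3: slow=3, fast=6
  step 4: fast -> None, no cycle

Cycle: no


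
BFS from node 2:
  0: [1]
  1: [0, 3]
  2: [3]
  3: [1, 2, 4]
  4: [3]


Visit 2, enqueue [3]
Visit 3, enqueue [1, 4]
Visit 1, enqueue [0]
Visit 4, enqueue []
Visit 0, enqueue []

BFS order: [2, 3, 1, 4, 0]


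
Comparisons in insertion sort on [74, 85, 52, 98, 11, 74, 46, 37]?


Algorithm: insertion sort
Input: [74, 85, 52, 98, 11, 74, 46, 37]
Sorted: [11, 37, 46, 52, 74, 74, 85, 98]

24


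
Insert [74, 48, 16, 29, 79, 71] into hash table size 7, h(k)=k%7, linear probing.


Insert 74: h=4 -> slot 4
Insert 48: h=6 -> slot 6
Insert 16: h=2 -> slot 2
Insert 29: h=1 -> slot 1
Insert 79: h=2, 1 probes -> slot 3
Insert 71: h=1, 4 probes -> slot 5

Table: [None, 29, 16, 79, 74, 71, 48]


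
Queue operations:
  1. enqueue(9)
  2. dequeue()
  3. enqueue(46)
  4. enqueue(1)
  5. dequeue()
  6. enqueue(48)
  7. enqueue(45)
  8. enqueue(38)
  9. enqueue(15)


enqueue(9) -> [9]
dequeue()->9, []
enqueue(46) -> [46]
enqueue(1) -> [46, 1]
dequeue()->46, [1]
enqueue(48) -> [1, 48]
enqueue(45) -> [1, 48, 45]
enqueue(38) -> [1, 48, 45, 38]
enqueue(15) -> [1, 48, 45, 38, 15]

Final queue: [1, 48, 45, 38, 15]


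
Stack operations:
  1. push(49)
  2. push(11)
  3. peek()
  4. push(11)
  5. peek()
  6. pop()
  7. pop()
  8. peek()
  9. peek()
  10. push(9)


push(49) -> [49]
push(11) -> [49, 11]
peek()->11
push(11) -> [49, 11, 11]
peek()->11
pop()->11, [49, 11]
pop()->11, [49]
peek()->49
peek()->49
push(9) -> [49, 9]

Final stack: [49, 9]


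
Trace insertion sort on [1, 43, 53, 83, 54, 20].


Initial: [1, 43, 53, 83, 54, 20]
Insert 43: [1, 43, 53, 83, 54, 20]
Insert 53: [1, 43, 53, 83, 54, 20]
Insert 83: [1, 43, 53, 83, 54, 20]
Insert 54: [1, 43, 53, 54, 83, 20]
Insert 20: [1, 20, 43, 53, 54, 83]

Sorted: [1, 20, 43, 53, 54, 83]


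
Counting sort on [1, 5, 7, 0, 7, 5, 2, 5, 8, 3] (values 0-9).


Input: [1, 5, 7, 0, 7, 5, 2, 5, 8, 3]
Counts: [1, 1, 1, 1, 0, 3, 0, 2, 1, 0]

Sorted: [0, 1, 2, 3, 5, 5, 5, 7, 7, 8]


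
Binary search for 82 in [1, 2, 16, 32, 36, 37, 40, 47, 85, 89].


Step 1: lo=0, hi=9, mid=4, val=36
Step 2: lo=5, hi=9, mid=7, val=47
Step 3: lo=8, hi=9, mid=8, val=85

Not found


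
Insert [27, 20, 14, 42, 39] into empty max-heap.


Insert 27: [27]
Insert 20: [27, 20]
Insert 14: [27, 20, 14]
Insert 42: [42, 27, 14, 20]
Insert 39: [42, 39, 14, 20, 27]

Final heap: [42, 39, 14, 20, 27]


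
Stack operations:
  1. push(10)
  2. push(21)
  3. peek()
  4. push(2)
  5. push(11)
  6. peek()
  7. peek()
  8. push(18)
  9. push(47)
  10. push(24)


push(10) -> [10]
push(21) -> [10, 21]
peek()->21
push(2) -> [10, 21, 2]
push(11) -> [10, 21, 2, 11]
peek()->11
peek()->11
push(18) -> [10, 21, 2, 11, 18]
push(47) -> [10, 21, 2, 11, 18, 47]
push(24) -> [10, 21, 2, 11, 18, 47, 24]

Final stack: [10, 21, 2, 11, 18, 47, 24]


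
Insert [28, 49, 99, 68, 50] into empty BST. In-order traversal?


Insert 28: root
Insert 49: R from 28
Insert 99: R from 28 -> R from 49
Insert 68: R from 28 -> R from 49 -> L from 99
Insert 50: R from 28 -> R from 49 -> L from 99 -> L from 68

In-order: [28, 49, 50, 68, 99]


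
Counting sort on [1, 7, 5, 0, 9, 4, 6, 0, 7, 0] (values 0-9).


Input: [1, 7, 5, 0, 9, 4, 6, 0, 7, 0]
Counts: [3, 1, 0, 0, 1, 1, 1, 2, 0, 1]

Sorted: [0, 0, 0, 1, 4, 5, 6, 7, 7, 9]


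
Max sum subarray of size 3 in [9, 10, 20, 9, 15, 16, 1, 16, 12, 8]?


[0:3]: 39
[1:4]: 39
[2:5]: 44
[3:6]: 40
[4:7]: 32
[5:8]: 33
[6:9]: 29
[7:10]: 36

Max: 44 at [2:5]


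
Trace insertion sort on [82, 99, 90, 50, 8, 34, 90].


Initial: [82, 99, 90, 50, 8, 34, 90]
Insert 99: [82, 99, 90, 50, 8, 34, 90]
Insert 90: [82, 90, 99, 50, 8, 34, 90]
Insert 50: [50, 82, 90, 99, 8, 34, 90]
Insert 8: [8, 50, 82, 90, 99, 34, 90]
Insert 34: [8, 34, 50, 82, 90, 99, 90]
Insert 90: [8, 34, 50, 82, 90, 90, 99]

Sorted: [8, 34, 50, 82, 90, 90, 99]


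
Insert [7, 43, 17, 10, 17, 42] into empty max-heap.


Insert 7: [7]
Insert 43: [43, 7]
Insert 17: [43, 7, 17]
Insert 10: [43, 10, 17, 7]
Insert 17: [43, 17, 17, 7, 10]
Insert 42: [43, 17, 42, 7, 10, 17]

Final heap: [43, 17, 42, 7, 10, 17]


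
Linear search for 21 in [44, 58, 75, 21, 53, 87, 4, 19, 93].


i=0: 44!=21
i=1: 58!=21
i=2: 75!=21
i=3: 21==21 found!

Found at 3, 4 comps


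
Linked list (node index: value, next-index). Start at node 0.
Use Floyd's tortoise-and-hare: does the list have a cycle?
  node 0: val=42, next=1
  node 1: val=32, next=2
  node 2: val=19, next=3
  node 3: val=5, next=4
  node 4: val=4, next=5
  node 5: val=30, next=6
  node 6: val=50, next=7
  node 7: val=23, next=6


Floyd's tortoise (slow, +1) and hare (fast, +2):
  init: slow=0, fast=0
  step 1: slow=1, fast=2
  step 2: slow=2, fast=4
  step 3: slow=3, fast=6
  step 4: slow=4, fast=6
  step 5: slow=5, fast=6
  step 6: slow=6, fast=6
  slow == fast at node 6: cycle detected

Cycle: yes


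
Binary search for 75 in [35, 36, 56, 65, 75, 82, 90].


Step 1: lo=0, hi=6, mid=3, val=65
Step 2: lo=4, hi=6, mid=5, val=82
Step 3: lo=4, hi=4, mid=4, val=75

Found at index 4


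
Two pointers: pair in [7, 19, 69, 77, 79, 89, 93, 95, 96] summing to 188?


lo=0(7)+hi=8(96)=103
lo=1(19)+hi=8(96)=115
lo=2(69)+hi=8(96)=165
lo=3(77)+hi=8(96)=173
lo=4(79)+hi=8(96)=175
lo=5(89)+hi=8(96)=185
lo=6(93)+hi=8(96)=189
lo=6(93)+hi=7(95)=188

Yes: 93+95=188


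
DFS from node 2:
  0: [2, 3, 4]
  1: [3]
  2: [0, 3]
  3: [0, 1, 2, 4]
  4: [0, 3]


Visit 2, push [3, 0]
Visit 0, push [4, 3]
Visit 3, push [4, 1]
Visit 1, push []
Visit 4, push []

DFS order: [2, 0, 3, 1, 4]


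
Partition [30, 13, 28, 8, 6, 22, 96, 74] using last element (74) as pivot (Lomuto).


Pivot: 74
  30 <= 74: advance i (no swap)
  13 <= 74: advance i (no swap)
  28 <= 74: advance i (no swap)
  8 <= 74: advance i (no swap)
  6 <= 74: advance i (no swap)
  22 <= 74: advance i (no swap)
Place pivot at 6: [30, 13, 28, 8, 6, 22, 74, 96]

Partitioned: [30, 13, 28, 8, 6, 22, 74, 96]


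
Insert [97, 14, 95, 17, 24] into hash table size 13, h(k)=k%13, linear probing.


Insert 97: h=6 -> slot 6
Insert 14: h=1 -> slot 1
Insert 95: h=4 -> slot 4
Insert 17: h=4, 1 probes -> slot 5
Insert 24: h=11 -> slot 11

Table: [None, 14, None, None, 95, 17, 97, None, None, None, None, 24, None]


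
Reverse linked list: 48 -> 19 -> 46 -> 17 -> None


Step 1: curr=48, set curr.next=prev(None) | reversed so far: 48
Step 2: curr=19, set curr.next=prev(48) | reversed so far: 19 -> 48
Step 3: curr=46, set curr.next=prev(19) | reversed so far: 46 -> 19 -> 48
Step 4: curr=17, set curr.next=prev(46) | reversed so far: 17 -> 46 -> 19 -> 48

17 -> 46 -> 19 -> 48 -> None


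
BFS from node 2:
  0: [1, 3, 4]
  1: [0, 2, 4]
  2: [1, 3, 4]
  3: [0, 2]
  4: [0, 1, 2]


Visit 2, enqueue [1, 3, 4]
Visit 1, enqueue [0]
Visit 3, enqueue []
Visit 4, enqueue []
Visit 0, enqueue []

BFS order: [2, 1, 3, 4, 0]


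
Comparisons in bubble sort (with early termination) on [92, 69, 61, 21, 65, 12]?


Algorithm: bubble sort (with early termination)
Input: [92, 69, 61, 21, 65, 12]
Sorted: [12, 21, 61, 65, 69, 92]

15


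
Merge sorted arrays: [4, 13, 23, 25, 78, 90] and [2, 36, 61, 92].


Take 2 from B
Take 4 from A
Take 13 from A
Take 23 from A
Take 25 from A
Take 36 from B
Take 61 from B
Take 78 from A
Take 90 from A

Merged: [2, 4, 13, 23, 25, 36, 61, 78, 90, 92]


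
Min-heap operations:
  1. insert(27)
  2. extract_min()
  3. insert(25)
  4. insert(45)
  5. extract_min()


insert(27) -> [27]
extract_min()->27, []
insert(25) -> [25]
insert(45) -> [25, 45]
extract_min()->25, [45]

Final heap: [45]


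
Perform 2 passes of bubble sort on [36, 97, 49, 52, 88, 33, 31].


Initial: [36, 97, 49, 52, 88, 33, 31]
Pass 1: [36, 49, 52, 88, 33, 31, 97] (5 swaps)
Pass 2: [36, 49, 52, 33, 31, 88, 97] (2 swaps)

After 2 passes: [36, 49, 52, 33, 31, 88, 97]


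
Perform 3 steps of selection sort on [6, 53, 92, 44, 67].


Initial: [6, 53, 92, 44, 67]
Step 1: min=6 at 0
  Swap: [6, 53, 92, 44, 67]
Step 2: min=44 at 3
  Swap: [6, 44, 92, 53, 67]
Step 3: min=53 at 3
  Swap: [6, 44, 53, 92, 67]

After 3 steps: [6, 44, 53, 92, 67]


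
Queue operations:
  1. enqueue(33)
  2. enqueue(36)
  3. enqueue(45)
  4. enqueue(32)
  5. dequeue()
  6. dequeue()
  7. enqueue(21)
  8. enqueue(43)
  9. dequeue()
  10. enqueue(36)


enqueue(33) -> [33]
enqueue(36) -> [33, 36]
enqueue(45) -> [33, 36, 45]
enqueue(32) -> [33, 36, 45, 32]
dequeue()->33, [36, 45, 32]
dequeue()->36, [45, 32]
enqueue(21) -> [45, 32, 21]
enqueue(43) -> [45, 32, 21, 43]
dequeue()->45, [32, 21, 43]
enqueue(36) -> [32, 21, 43, 36]

Final queue: [32, 21, 43, 36]


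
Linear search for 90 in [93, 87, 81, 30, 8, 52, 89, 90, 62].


i=0: 93!=90
i=1: 87!=90
i=2: 81!=90
i=3: 30!=90
i=4: 8!=90
i=5: 52!=90
i=6: 89!=90
i=7: 90==90 found!

Found at 7, 8 comps


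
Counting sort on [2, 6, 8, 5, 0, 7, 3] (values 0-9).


Input: [2, 6, 8, 5, 0, 7, 3]
Counts: [1, 0, 1, 1, 0, 1, 1, 1, 1, 0]

Sorted: [0, 2, 3, 5, 6, 7, 8]


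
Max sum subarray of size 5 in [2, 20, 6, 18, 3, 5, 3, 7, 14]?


[0:5]: 49
[1:6]: 52
[2:7]: 35
[3:8]: 36
[4:9]: 32

Max: 52 at [1:6]


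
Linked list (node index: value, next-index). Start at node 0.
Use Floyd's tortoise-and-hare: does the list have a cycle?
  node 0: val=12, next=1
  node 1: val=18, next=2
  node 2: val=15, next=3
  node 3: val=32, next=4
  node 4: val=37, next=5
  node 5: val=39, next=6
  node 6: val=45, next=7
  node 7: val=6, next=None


Floyd's tortoise (slow, +1) and hare (fast, +2):
  init: slow=0, fast=0
  step 1: slow=1, fast=2
  step 2: slow=2, fast=4
  step 3: slow=3, fast=6
  step 4: fast 6->7->None, no cycle

Cycle: no


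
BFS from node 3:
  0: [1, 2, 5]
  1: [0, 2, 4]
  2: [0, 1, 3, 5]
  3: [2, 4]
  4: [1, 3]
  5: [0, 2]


Visit 3, enqueue [2, 4]
Visit 2, enqueue [0, 1, 5]
Visit 4, enqueue []
Visit 0, enqueue []
Visit 1, enqueue []
Visit 5, enqueue []

BFS order: [3, 2, 4, 0, 1, 5]


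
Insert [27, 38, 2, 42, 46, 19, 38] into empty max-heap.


Insert 27: [27]
Insert 38: [38, 27]
Insert 2: [38, 27, 2]
Insert 42: [42, 38, 2, 27]
Insert 46: [46, 42, 2, 27, 38]
Insert 19: [46, 42, 19, 27, 38, 2]
Insert 38: [46, 42, 38, 27, 38, 2, 19]

Final heap: [46, 42, 38, 27, 38, 2, 19]


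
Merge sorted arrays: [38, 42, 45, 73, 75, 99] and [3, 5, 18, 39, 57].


Take 3 from B
Take 5 from B
Take 18 from B
Take 38 from A
Take 39 from B
Take 42 from A
Take 45 from A
Take 57 from B

Merged: [3, 5, 18, 38, 39, 42, 45, 57, 73, 75, 99]


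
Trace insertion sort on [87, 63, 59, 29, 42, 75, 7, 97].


Initial: [87, 63, 59, 29, 42, 75, 7, 97]
Insert 63: [63, 87, 59, 29, 42, 75, 7, 97]
Insert 59: [59, 63, 87, 29, 42, 75, 7, 97]
Insert 29: [29, 59, 63, 87, 42, 75, 7, 97]
Insert 42: [29, 42, 59, 63, 87, 75, 7, 97]
Insert 75: [29, 42, 59, 63, 75, 87, 7, 97]
Insert 7: [7, 29, 42, 59, 63, 75, 87, 97]
Insert 97: [7, 29, 42, 59, 63, 75, 87, 97]

Sorted: [7, 29, 42, 59, 63, 75, 87, 97]


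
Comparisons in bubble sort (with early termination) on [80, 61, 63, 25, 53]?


Algorithm: bubble sort (with early termination)
Input: [80, 61, 63, 25, 53]
Sorted: [25, 53, 61, 63, 80]

10


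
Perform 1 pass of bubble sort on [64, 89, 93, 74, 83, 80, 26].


Initial: [64, 89, 93, 74, 83, 80, 26]
Pass 1: [64, 89, 74, 83, 80, 26, 93] (4 swaps)

After 1 pass: [64, 89, 74, 83, 80, 26, 93]


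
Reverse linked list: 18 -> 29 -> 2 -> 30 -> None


Step 1: curr=18, set curr.next=prev(None) | reversed so far: 18
Step 2: curr=29, set curr.next=prev(18) | reversed so far: 29 -> 18
Step 3: curr=2, set curr.next=prev(29) | reversed so far: 2 -> 29 -> 18
Step 4: curr=30, set curr.next=prev(2) | reversed so far: 30 -> 2 -> 29 -> 18

30 -> 2 -> 29 -> 18 -> None


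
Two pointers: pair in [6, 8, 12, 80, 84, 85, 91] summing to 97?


lo=0(6)+hi=6(91)=97

Yes: 6+91=97


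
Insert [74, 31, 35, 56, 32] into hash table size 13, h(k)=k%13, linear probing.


Insert 74: h=9 -> slot 9
Insert 31: h=5 -> slot 5
Insert 35: h=9, 1 probes -> slot 10
Insert 56: h=4 -> slot 4
Insert 32: h=6 -> slot 6

Table: [None, None, None, None, 56, 31, 32, None, None, 74, 35, None, None]


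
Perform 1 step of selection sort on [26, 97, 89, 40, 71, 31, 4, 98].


Initial: [26, 97, 89, 40, 71, 31, 4, 98]
Step 1: min=4 at 6
  Swap: [4, 97, 89, 40, 71, 31, 26, 98]

After 1 step: [4, 97, 89, 40, 71, 31, 26, 98]


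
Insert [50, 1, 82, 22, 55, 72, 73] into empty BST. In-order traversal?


Insert 50: root
Insert 1: L from 50
Insert 82: R from 50
Insert 22: L from 50 -> R from 1
Insert 55: R from 50 -> L from 82
Insert 72: R from 50 -> L from 82 -> R from 55
Insert 73: R from 50 -> L from 82 -> R from 55 -> R from 72

In-order: [1, 22, 50, 55, 72, 73, 82]


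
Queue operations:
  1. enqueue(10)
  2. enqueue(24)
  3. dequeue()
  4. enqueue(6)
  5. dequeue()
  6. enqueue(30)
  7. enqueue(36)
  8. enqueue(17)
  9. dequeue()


enqueue(10) -> [10]
enqueue(24) -> [10, 24]
dequeue()->10, [24]
enqueue(6) -> [24, 6]
dequeue()->24, [6]
enqueue(30) -> [6, 30]
enqueue(36) -> [6, 30, 36]
enqueue(17) -> [6, 30, 36, 17]
dequeue()->6, [30, 36, 17]

Final queue: [30, 36, 17]


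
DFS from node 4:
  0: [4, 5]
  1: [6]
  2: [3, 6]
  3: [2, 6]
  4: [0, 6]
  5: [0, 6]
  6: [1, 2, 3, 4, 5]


Visit 4, push [6, 0]
Visit 0, push [5]
Visit 5, push [6]
Visit 6, push [3, 2, 1]
Visit 1, push []
Visit 2, push [3]
Visit 3, push []

DFS order: [4, 0, 5, 6, 1, 2, 3]


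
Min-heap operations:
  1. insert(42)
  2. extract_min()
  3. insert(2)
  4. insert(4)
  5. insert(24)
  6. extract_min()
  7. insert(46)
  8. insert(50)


insert(42) -> [42]
extract_min()->42, []
insert(2) -> [2]
insert(4) -> [2, 4]
insert(24) -> [2, 4, 24]
extract_min()->2, [4, 24]
insert(46) -> [4, 24, 46]
insert(50) -> [4, 24, 46, 50]

Final heap: [4, 24, 46, 50]


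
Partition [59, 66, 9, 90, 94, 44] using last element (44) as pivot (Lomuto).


Pivot: 44
  9 <= 44: swap -> [9, 66, 59, 90, 94, 44]
Place pivot at 1: [9, 44, 59, 90, 94, 66]

Partitioned: [9, 44, 59, 90, 94, 66]


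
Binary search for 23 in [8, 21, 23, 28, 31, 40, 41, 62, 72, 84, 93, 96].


Step 1: lo=0, hi=11, mid=5, val=40
Step 2: lo=0, hi=4, mid=2, val=23

Found at index 2


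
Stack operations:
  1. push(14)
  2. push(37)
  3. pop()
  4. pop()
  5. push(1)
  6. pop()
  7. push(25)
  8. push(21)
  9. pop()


push(14) -> [14]
push(37) -> [14, 37]
pop()->37, [14]
pop()->14, []
push(1) -> [1]
pop()->1, []
push(25) -> [25]
push(21) -> [25, 21]
pop()->21, [25]

Final stack: [25]


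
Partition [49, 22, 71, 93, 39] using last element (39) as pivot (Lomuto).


Pivot: 39
  22 <= 39: swap -> [22, 49, 71, 93, 39]
Place pivot at 1: [22, 39, 71, 93, 49]

Partitioned: [22, 39, 71, 93, 49]


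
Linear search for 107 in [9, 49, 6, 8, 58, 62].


i=0: 9!=107
i=1: 49!=107
i=2: 6!=107
i=3: 8!=107
i=4: 58!=107
i=5: 62!=107

Not found, 6 comps


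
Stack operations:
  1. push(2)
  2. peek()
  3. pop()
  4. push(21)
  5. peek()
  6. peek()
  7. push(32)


push(2) -> [2]
peek()->2
pop()->2, []
push(21) -> [21]
peek()->21
peek()->21
push(32) -> [21, 32]

Final stack: [21, 32]


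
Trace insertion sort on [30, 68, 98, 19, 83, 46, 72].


Initial: [30, 68, 98, 19, 83, 46, 72]
Insert 68: [30, 68, 98, 19, 83, 46, 72]
Insert 98: [30, 68, 98, 19, 83, 46, 72]
Insert 19: [19, 30, 68, 98, 83, 46, 72]
Insert 83: [19, 30, 68, 83, 98, 46, 72]
Insert 46: [19, 30, 46, 68, 83, 98, 72]
Insert 72: [19, 30, 46, 68, 72, 83, 98]

Sorted: [19, 30, 46, 68, 72, 83, 98]


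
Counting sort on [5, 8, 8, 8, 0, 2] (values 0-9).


Input: [5, 8, 8, 8, 0, 2]
Counts: [1, 0, 1, 0, 0, 1, 0, 0, 3, 0]

Sorted: [0, 2, 5, 8, 8, 8]


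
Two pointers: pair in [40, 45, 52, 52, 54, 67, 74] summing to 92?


lo=0(40)+hi=6(74)=114
lo=0(40)+hi=5(67)=107
lo=0(40)+hi=4(54)=94
lo=0(40)+hi=3(52)=92

Yes: 40+52=92


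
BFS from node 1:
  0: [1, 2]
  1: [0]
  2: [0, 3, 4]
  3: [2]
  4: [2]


Visit 1, enqueue [0]
Visit 0, enqueue [2]
Visit 2, enqueue [3, 4]
Visit 3, enqueue []
Visit 4, enqueue []

BFS order: [1, 0, 2, 3, 4]


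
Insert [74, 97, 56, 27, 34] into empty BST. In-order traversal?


Insert 74: root
Insert 97: R from 74
Insert 56: L from 74
Insert 27: L from 74 -> L from 56
Insert 34: L from 74 -> L from 56 -> R from 27

In-order: [27, 34, 56, 74, 97]
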